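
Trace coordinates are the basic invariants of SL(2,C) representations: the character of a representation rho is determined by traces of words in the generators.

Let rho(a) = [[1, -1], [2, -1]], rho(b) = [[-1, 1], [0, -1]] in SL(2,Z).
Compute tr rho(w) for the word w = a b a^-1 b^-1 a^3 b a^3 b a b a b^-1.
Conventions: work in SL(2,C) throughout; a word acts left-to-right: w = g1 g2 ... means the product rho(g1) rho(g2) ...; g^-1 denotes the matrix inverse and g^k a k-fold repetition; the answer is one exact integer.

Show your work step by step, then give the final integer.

rho(a) = [[1, -1], [2, -1]]
... * rho(b) = [[-1, 1], [0, -1]]  ->  [[-1, 2], [-2, 3]]
... * rho(a^-1) = [[-1, 1], [-2, 1]]  ->  [[-3, 1], [-4, 1]]
... * rho(b^-1) = [[-1, -1], [0, -1]]  ->  [[3, 2], [4, 3]]
... * rho(a) = [[1, -1], [2, -1]]  ->  [[7, -5], [10, -7]]
... * rho(a) = [[1, -1], [2, -1]]  ->  [[-3, -2], [-4, -3]]
... * rho(a) = [[1, -1], [2, -1]]  ->  [[-7, 5], [-10, 7]]
... * rho(b) = [[-1, 1], [0, -1]]  ->  [[7, -12], [10, -17]]
... * rho(a) = [[1, -1], [2, -1]]  ->  [[-17, 5], [-24, 7]]
... * rho(a) = [[1, -1], [2, -1]]  ->  [[-7, 12], [-10, 17]]
... * rho(a) = [[1, -1], [2, -1]]  ->  [[17, -5], [24, -7]]
... * rho(b) = [[-1, 1], [0, -1]]  ->  [[-17, 22], [-24, 31]]
... * rho(a) = [[1, -1], [2, -1]]  ->  [[27, -5], [38, -7]]
... * rho(b) = [[-1, 1], [0, -1]]  ->  [[-27, 32], [-38, 45]]
... * rho(a) = [[1, -1], [2, -1]]  ->  [[37, -5], [52, -7]]
... * rho(b^-1) = [[-1, -1], [0, -1]]  ->  [[-37, -32], [-52, -45]]
tr = -37 + -45 = -82

-82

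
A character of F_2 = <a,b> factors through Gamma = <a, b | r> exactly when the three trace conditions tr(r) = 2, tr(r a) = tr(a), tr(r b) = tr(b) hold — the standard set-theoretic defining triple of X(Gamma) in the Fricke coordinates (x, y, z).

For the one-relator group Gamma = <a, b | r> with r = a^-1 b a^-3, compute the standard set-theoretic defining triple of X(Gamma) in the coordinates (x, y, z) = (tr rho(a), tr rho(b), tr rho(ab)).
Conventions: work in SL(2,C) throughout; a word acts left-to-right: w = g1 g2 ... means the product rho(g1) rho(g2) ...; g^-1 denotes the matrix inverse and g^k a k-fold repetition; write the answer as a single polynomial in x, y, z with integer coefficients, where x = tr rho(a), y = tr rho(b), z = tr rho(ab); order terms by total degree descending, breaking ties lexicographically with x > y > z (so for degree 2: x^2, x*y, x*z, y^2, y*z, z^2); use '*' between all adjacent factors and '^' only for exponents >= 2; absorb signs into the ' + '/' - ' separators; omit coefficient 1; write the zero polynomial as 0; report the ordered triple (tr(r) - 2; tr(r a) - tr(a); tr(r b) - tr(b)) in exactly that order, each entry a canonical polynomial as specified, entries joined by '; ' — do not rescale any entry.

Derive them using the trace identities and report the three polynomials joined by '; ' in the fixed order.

trace(a^-1 b) = trace(b) * trace(a) - trace(b a)   [inverse elimination on a] = x*y - z
trace(b a^-2) = trace(a^-1 b) * trace(a) - trace(a^-1 b a)   [inverse elimination on a] = x^2*y - x*z - y
trace(a^-3 b) = trace(b a^-2) * trace(a) - trace(b a^-1)   [inverse elimination on a] = x^3*y - x^2*z - 2*x*y + z
trace(a^-1 b a^-3) = trace(a^-3 b) * trace(a) - trace(a^-3 b a)   [inverse elimination on a] = x^4*y - x^3*z - 3*x^2*y + 2*x*z + y
trace(b^2) = trace(b) * trace(b) - trace(1)  (reduce the b square) = y^2 - 2
trace(b^2 a) = trace(b) * trace(a b) - trace(a)  (reduce the b square) = y*z - x
and trace(b^2 a^-1) = trace(b^2) * trace(a) - trace(b^2 a)  (eliminate a^-1) = x*y^2 - y*z - x
trace(a^-2 b^2) = trace(b^2 a^-1) * trace(a) - trace(b^2)  (eliminate a^-1) = x^2*y^2 - x*y*z - x^2 - y^2 + 2
trace(b a^-3 b) = trace(a^-2 b^2) * trace(a) - trace(a^-2 b^2 a)  (eliminate a^-1) = x^3*y^2 - x^2*y*z - x^3 - 2*x*y^2 + y*z + 3*x
trace(b a b a) = trace(a b) * trace(a b) - trace(1)  (split on a) = z^2 - 2
trace(a^-1 b a b) = trace(b a b) * trace(a) - trace(b a b a)  (eliminate a^-1) = x*y*z - x^2 - z^2 + 2
next, trace(a^-1 b a b a^-1) = trace(a^-1 b a b) * trace(a) - trace(a^-1 b a b a)  (eliminate a^-1) = x^2*y*z - x^3 - x*z^2 - y*z + 3*x
next, trace(b a^-3 b a) = trace(a^-1 b a b a^-1) * trace(a) - trace(a^-1 b a b)  (eliminate a^-1) = x^3*y*z - x^4 - x^2*z^2 - 2*x*y*z + 4*x^2 + z^2 - 2
and trace(a^-1 b a^-3 b) = trace(b a^-3 b) * trace(a) - trace(b a^-3 b a)  (eliminate a^-1) = x^4*y^2 - 2*x^3*y*z - 2*x^2*y^2 + x^2*z^2 + 3*x*y*z - x^2 - z^2 + 2
assemble the triple (trace(r) - 2; trace(r a) - x; trace(r b) - y)

x^4*y - x^3*z - 3*x^2*y + 2*x*z + y - 2; x^3*y - x^2*z - 2*x*y - x + z; x^4*y^2 - 2*x^3*y*z - 2*x^2*y^2 + x^2*z^2 + 3*x*y*z - x^2 - z^2 - y + 2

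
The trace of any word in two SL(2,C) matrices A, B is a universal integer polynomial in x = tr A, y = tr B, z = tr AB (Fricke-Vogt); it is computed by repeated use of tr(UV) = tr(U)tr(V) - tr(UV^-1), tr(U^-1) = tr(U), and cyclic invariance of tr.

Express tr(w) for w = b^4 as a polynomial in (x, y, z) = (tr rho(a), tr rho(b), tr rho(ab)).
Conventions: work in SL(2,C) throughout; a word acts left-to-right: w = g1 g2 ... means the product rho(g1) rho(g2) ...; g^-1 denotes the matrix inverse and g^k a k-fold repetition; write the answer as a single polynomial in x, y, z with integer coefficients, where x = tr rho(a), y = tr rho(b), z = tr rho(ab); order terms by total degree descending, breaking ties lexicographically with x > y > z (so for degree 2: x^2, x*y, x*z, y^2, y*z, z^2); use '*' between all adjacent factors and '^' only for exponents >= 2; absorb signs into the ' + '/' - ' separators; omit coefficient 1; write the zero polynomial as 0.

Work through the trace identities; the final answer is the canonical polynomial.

tr(b^2) = tr(b) * tr(b) - tr(1)  (reduce the b square) = y^2 - 2
apply: tr(b^3) = tr(b) * tr(b^2) - tr(b)  (reduce the b square) = y^3 - 3*y
tr(b^4) = tr(b) * tr(b^3) - tr(b^2)  (reduce the b square) = y^4 - 4*y^2 + 2

y^4 - 4*y^2 + 2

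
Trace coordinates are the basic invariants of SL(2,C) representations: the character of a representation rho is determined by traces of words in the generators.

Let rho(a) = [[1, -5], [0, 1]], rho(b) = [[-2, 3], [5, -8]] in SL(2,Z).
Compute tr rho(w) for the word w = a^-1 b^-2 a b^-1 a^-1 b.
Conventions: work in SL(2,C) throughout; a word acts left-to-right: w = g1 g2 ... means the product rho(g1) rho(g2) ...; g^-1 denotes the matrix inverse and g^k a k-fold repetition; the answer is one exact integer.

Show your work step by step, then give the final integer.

94098

rho(a^-1) = [[1, 5], [0, 1]]
... * rho(b^-1) = [[-8, -3], [-5, -2]]  ->  [[-33, -13], [-5, -2]]
... * rho(b^-1) = [[-8, -3], [-5, -2]]  ->  [[329, 125], [50, 19]]
... * rho(a) = [[1, -5], [0, 1]]  ->  [[329, -1520], [50, -231]]
... * rho(b^-1) = [[-8, -3], [-5, -2]]  ->  [[4968, 2053], [755, 312]]
... * rho(a^-1) = [[1, 5], [0, 1]]  ->  [[4968, 26893], [755, 4087]]
... * rho(b) = [[-2, 3], [5, -8]]  ->  [[124529, -200240], [18925, -30431]]
tr = 124529 + -30431 = 94098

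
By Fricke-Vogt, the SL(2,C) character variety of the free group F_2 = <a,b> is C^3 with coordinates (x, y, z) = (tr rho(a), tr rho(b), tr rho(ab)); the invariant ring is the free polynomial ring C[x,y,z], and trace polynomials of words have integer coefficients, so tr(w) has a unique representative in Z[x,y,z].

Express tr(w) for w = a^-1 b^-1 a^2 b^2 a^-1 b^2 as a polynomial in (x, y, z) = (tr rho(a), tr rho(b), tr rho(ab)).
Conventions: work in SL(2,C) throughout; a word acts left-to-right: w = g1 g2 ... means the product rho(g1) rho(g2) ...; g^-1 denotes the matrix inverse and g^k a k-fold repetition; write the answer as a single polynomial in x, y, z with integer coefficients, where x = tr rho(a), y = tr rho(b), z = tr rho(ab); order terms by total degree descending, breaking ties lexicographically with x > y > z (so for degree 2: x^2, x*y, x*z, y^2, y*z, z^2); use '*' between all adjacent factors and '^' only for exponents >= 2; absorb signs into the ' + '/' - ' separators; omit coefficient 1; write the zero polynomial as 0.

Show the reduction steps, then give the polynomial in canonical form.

trace(a^2 b) = trace(a) trace(b a) - trace(b)   [square of a] = x*z - y
so trace(a^2) = trace(a) trace(a) - trace(1)   [square of a] = x^2 - 2
so trace(a^2 b^2) = trace(b) trace(a^2 b) - trace(a^2)   [square of b] = x*y*z - x^2 - y^2 + 2
so trace(a^2 b^3) = trace(b) trace(a^2 b^2) - trace(a^2 b)   [square of b] = x*y^2*z - x^2*y - y^3 - x*z + 3*y
trace(a b^2) = trace(b) trace(a b) - trace(a)   [square of b] = y*z - x
trace(a^3 b^2) = trace(a) trace(a b^2 a) - trace(a b^2)   [square of a] = x^2*y*z - x^3 - x*y^2 - y*z + 3*x
so trace(a^3 b) = trace(a) trace(b a^2) - trace(b a)   [square of a] = x^2*z - x*y - z
trace(a^3 b^3) = trace(b) trace(a^3 b^2) - trace(a^3 b)   [square of b] = x^2*y^2*z - x^3*y - x*y^3 - x^2*z - y^2*z + 4*x*y + z
trace(a^2 b^4 a) = trace(b) trace(a^3 b^3) - trace(a^3 b^2)   [square of b] = x^2*y^3*z - x^3*y^2 - x*y^4 - 2*x^2*y*z - y^3*z + x^3 + 5*x*y^2 + 2*y*z - 3*x
trace(a b a b) = trace(b a) trace(b a) - trace(1)   [split at a repeated b] = z^2 - 2
trace(a b a b^2) = trace(b) trace(a b a b) - trace(a b a)   [square of b] = y*z^2 - x*z - y
so trace(b a b a b^2) = trace(b) trace(a b a b^2) - trace(a b a b)   [square of b] = y^2*z^2 - x*y*z - y^2 - z^2 + 2
reduce: trace(b^4 a b a) = trace(b) trace(b a b a b^2) - trace(b a b a b)   [square of b] = y^3*z^2 - x*y^2*z - y^3 - 2*y*z^2 + x*z + 3*y
so trace(b a b^2) = trace(b) trace(b a b) - trace(b a)   [square of b] = y^2*z - x*y - z
trace(a b^4) = trace(b) trace(b a b^2) - trace(b a b)   [square of b] = y^3*z - x*y^2 - 2*y*z + x
trace(b^4 a b) = trace(b) trace(a b^4) - trace(a b^3)   [square of b] = y^4*z - x*y^3 - 3*y^2*z + 2*x*y + z
so trace(a^2 b^4 a b) = trace(a) trace(b^4 a b a) - trace(b^4 a b)   [square of a] = x*y^3*z^2 - x^2*y^2*z - y^4*z - 2*x*y*z^2 + x^2*z + 3*y^2*z + x*y - z
so trace(b^-1 a^2 b^4 a) = trace(a^2 b^4 a) trace(b) - trace(a^2 b^4 a b)   [inverse elimination on b] = x^2*y^4*z - x^3*y^3 - x*y^5 - x*y^3*z^2 - x^2*y^2*z + x^3*y + 5*x*y^3 + 2*x*y*z^2 - x^2*z - y^2*z - 4*x*y + z
so trace(b^2 a^-1 b^-1 a^2 b^2) = trace(b^-1 a^2 b^4) trace(a) - trace(b^-1 a^2 b^4 a)   [inverse elimination on a] = -x^2*y^4*z + x^3*y^3 + x*y^5 + x*y^3*z^2 + 2*x^2*y^2*z - 2*x^3*y - 6*x*y^3 - 2*x*y*z^2 + y^2*z + 7*x*y - z
so trace(a b a^2 b) = trace(a) trace(b a b a) - trace(b a b)   [square of a] = x*z^2 - y*z - x
reduce: trace(a^2 b^2 a b) = trace(b) trace(a b a^2 b) - trace(a b a^2)   [square of b] = x*y*z^2 - x^2*z - y^2*z + z
trace(b^2 a b^2 a) = trace(b) trace(a b^2 a b) - trace(a b^2 a)   [square of b] = y^2*z^2 - 2*x*y*z + x^2 - 2
trace(a b^2 a b^2 a) = trace(a) trace(b^2 a b^2 a) - trace(b^2 a b^2)   [square of a] = x*y^2*z^2 - 2*x^2*y*z - y^3*z + x^3 + x*y^2 + 2*y*z - 3*x
trace(a^2 b^2 a b^2 a) = trace(a) trace(a b^2 a b^2 a) - trace(a b^2 a b^2)   [square of a] = x^2*y^2*z^2 - 2*x^3*y*z - x*y^3*z + x^4 + x^2*y^2 - y^2*z^2 + 4*x*y*z - 4*x^2 + 2
so trace(b a b a b a) = trace(a b a b) trace(a b) - trace(b a)   [split at a repeated a] = z^3 - 3*z
reduce: trace(a b a b a^2 b) = trace(a) trace(b a b a b a) - trace(b a b a b)   [square of a] = x*z^3 - y*z^2 - 2*x*z + y
trace(a b a b a^2) = trace(a) trace(a b a b a) - trace(a b a b)   [square of a] = x^2*z^2 - x*y*z - x^2 - z^2 + 2
trace(a b a^2 b^2 a b) = trace(b) trace(a b a b a^2 b) - trace(a b a b a^2)   [square of b] = x*y*z^3 - x^2*z^2 - y^2*z^2 - x*y*z + x^2 + y^2 + z^2 - 2
so trace(b^2 a^2 b a) = trace(b) trace(a^2 b a b) - trace(a^2 b a)   [square of b] = x*y*z^2 - x^2*z - y^2*z + z
trace(a b a^2 b^2 a) = trace(a) trace(b^2 a^2 b a) - trace(b^2 a^2 b)   [square of a] = x^2*y*z^2 - x^3*z - 2*x*y^2*z + x^2*y + y^3 + 2*x*z - 3*y
trace(a^2 b^2 a b^2 a b) = trace(b) trace(a b a^2 b^2 a b) - trace(a b a^2 b^2 a)   [square of b] = x*y^2*z^3 - 2*x^2*y*z^2 - y^3*z^2 + x^3*z + x*y^2*z + y*z^2 - 2*x*z + y
trace(b^-1 a^2 b^2 a b^2 a) = trace(a^2 b^2 a b^2 a) trace(b) - trace(a^2 b^2 a b^2 a b)   [inverse elimination on b] = x^2*y^3*z^2 - 2*x^3*y^2*z - x*y^4*z - x*y^2*z^3 + x^4*y + x^2*y^3 + 2*x^2*y*z^2 - x^3*z + 3*x*y^2*z - 4*x^2*y - y*z^2 + 2*x*z + y
trace(b^2 a^-1 b^-1 a^2 b^2 a) = trace(b^-1 a^2 b^2 a b^2) trace(a) - trace(b^-1 a^2 b^2 a b^2 a)   [inverse elimination on a] = -x^2*y^3*z^2 + 2*x^3*y^2*z + x*y^4*z + x*y^2*z^3 - x^4*y - x^2*y^3 - x^2*y*z^2 - 4*x*y^2*z + 4*x^2*y + y*z^2 - x*z - y
reduce: trace(a^-1 b^-1 a^2 b^2 a^-1 b^2) = trace(b^2 a^-1 b^-1 a^2 b^2) trace(a) - trace(b^2 a^-1 b^-1 a^2 b^2 a)   [inverse elimination on a] = -x^3*y^4*z + x^4*y^3 + x^2*y^5 + 2*x^2*y^3*z^2 - x*y^4*z - x*y^2*z^3 - x^4*y - 5*x^2*y^3 - x^2*y*z^2 + 5*x*y^2*z + 3*x^2*y - y*z^2 + y

-x^3*y^4*z + x^4*y^3 + x^2*y^5 + 2*x^2*y^3*z^2 - x*y^4*z - x*y^2*z^3 - x^4*y - 5*x^2*y^3 - x^2*y*z^2 + 5*x*y^2*z + 3*x^2*y - y*z^2 + y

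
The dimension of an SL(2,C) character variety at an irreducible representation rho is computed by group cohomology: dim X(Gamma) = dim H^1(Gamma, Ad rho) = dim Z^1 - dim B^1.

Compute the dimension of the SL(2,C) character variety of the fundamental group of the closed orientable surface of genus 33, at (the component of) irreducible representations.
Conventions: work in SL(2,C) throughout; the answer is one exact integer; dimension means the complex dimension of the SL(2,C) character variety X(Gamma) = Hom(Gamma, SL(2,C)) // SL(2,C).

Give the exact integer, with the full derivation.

Gamma = pi_1(Sigma_33) = < a_1, b_1, ..., a_33, b_33 | prod [a_i, b_i] > has 2g = 66 generators and 1 relator.
A cocycle assigns one sl_2 vector per generator subject to the relator condition d_2(z) = 0: dim of the unconstrained space is 3*2g = 198.
At an irreducible rho, H^2 = coker(d_2) vanishes (Poincare duality: H^2 is dual to H^0 = invariants = 0), so d_2 is surjective onto sl_2 and dim Z^1 = 198 - 3 = 195.
Coboundaries contribute dim B^1 = 3 (injective at irreducible rho).
Hence dim X = 195 - 3 = 192.

192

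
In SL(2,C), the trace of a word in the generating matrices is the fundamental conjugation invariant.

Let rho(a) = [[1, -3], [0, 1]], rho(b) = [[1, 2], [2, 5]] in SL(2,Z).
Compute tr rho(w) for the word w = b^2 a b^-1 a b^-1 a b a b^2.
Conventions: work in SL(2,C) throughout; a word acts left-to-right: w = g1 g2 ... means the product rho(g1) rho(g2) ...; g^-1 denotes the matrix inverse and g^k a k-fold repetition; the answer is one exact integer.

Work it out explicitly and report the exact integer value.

222

rho(b) = [[1, 2], [2, 5]]
... * rho(b) = [[1, 2], [2, 5]]  ->  [[5, 12], [12, 29]]
... * rho(a) = [[1, -3], [0, 1]]  ->  [[5, -3], [12, -7]]
... * rho(b^-1) = [[5, -2], [-2, 1]]  ->  [[31, -13], [74, -31]]
... * rho(a) = [[1, -3], [0, 1]]  ->  [[31, -106], [74, -253]]
... * rho(b^-1) = [[5, -2], [-2, 1]]  ->  [[367, -168], [876, -401]]
... * rho(a) = [[1, -3], [0, 1]]  ->  [[367, -1269], [876, -3029]]
... * rho(b) = [[1, 2], [2, 5]]  ->  [[-2171, -5611], [-5182, -13393]]
... * rho(a) = [[1, -3], [0, 1]]  ->  [[-2171, 902], [-5182, 2153]]
... * rho(b) = [[1, 2], [2, 5]]  ->  [[-367, 168], [-876, 401]]
... * rho(b) = [[1, 2], [2, 5]]  ->  [[-31, 106], [-74, 253]]
tr = -31 + 253 = 222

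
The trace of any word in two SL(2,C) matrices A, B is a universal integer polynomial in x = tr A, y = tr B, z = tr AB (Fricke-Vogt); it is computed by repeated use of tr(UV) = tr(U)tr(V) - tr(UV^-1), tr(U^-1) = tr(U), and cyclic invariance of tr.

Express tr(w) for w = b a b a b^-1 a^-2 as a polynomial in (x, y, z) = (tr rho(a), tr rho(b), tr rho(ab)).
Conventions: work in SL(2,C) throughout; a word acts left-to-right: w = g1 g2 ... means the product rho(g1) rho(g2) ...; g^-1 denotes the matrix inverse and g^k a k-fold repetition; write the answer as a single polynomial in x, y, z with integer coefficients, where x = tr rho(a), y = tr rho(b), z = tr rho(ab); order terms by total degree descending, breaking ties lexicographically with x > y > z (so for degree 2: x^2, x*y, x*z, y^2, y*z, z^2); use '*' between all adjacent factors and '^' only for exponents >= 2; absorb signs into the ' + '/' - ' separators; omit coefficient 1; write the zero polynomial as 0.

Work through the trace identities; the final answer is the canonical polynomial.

tr(b a b) = tr(b)*tr(a b) - tr(a)  (reduce the b square) = y*z - x
tr(b a b a) = tr(a b)*tr(a b) - tr(1)  (split on a) = z^2 - 2
tr(a^-1 b a b) = tr(b a b)*tr(a) - tr(b a b a)  (eliminate a^-1) = x*y*z - x^2 - z^2 + 2
tr(a b a) = tr(a)*tr(b a) - tr(b)  (reduce the a square) = x*z - y
tr(b a b a b) = tr(b)*tr(a b a b) - tr(a b a)  (reduce the b square) = y*z^2 - x*z - y
tr(b a b a b a) = tr(b a)*tr(b a b a) - tr(b^-1 a^-1)  (split on b) = z^3 - 3*z
tr(a^-1 b a b a b) = tr(b a b a b)*tr(a) - tr(b a b a b a)  (eliminate a^-1) = x*y*z^2 - x^2*z - z^3 - x*y + 3*z
tr(a^-2 b a b a b) = tr(a^-1 b a b a b)*tr(a) - tr(a^-1 b a b a b a)  (eliminate a^-1) = x^2*y*z^2 - x^3*z - x*z^3 - x^2*y - y*z^2 + 4*x*z + y
tr(b a b a b^-1 a^-2) = tr(a^-2 b a b a)*tr(b) - tr(a^-2 b a b a b)  (eliminate b^-1) = -x^2*y*z^2 + x^3*z + x*y^2*z + x*z^3 - 4*x*z + y

-x^2*y*z^2 + x^3*z + x*y^2*z + x*z^3 - 4*x*z + y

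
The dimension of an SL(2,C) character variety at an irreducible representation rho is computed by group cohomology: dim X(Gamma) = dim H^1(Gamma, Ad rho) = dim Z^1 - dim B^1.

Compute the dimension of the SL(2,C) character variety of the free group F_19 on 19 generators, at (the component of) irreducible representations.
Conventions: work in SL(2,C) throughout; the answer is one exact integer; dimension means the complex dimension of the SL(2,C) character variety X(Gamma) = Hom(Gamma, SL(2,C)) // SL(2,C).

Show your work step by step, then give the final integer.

Gamma = F_19 has 19 generators and no relators.
A cocycle picks one sl_2 vector per generator freely, giving dim Z^1 = 3*19 = 57.
At an irreducible rho the centralizer of the image in sl_2 is 0, so the coboundary map sl_2 -> Z^1 is injective: dim B^1 = 3.
dim X = dim H^1 = dim Z^1 - dim B^1 = 57 - 3 = 54.

54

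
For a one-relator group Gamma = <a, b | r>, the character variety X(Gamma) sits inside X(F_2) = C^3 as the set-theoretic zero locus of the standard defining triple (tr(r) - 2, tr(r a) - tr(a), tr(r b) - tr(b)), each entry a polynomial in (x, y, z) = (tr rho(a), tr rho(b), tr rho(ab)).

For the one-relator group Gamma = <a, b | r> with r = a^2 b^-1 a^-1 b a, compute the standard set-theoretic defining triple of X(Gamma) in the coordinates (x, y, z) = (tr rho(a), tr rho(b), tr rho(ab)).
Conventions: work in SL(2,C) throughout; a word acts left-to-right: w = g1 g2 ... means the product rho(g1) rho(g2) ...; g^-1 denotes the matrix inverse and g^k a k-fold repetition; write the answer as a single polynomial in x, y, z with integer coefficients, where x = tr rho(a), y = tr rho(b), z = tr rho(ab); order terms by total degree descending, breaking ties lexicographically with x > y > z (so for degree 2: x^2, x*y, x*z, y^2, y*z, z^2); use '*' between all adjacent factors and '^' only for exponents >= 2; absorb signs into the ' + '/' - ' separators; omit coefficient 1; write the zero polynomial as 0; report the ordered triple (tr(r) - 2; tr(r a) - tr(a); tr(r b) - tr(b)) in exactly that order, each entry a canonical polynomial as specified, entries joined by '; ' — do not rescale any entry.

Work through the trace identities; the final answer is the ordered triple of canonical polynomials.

tr(a^2) = tr(a)*tr(a) - tr(1)   [square of a] = x^2 - 2
tr(a^3) = tr(a)*tr(a^2) - tr(a)   [square of a] = x^3 - 3*x
tr(b a^2) = tr(a)*tr(b a) - tr(b)   [square of a] = x*z - y
tr(b a^3) = tr(a)*tr(b a^2) - tr(b a)   [square of a] = x^2*z - x*y - z
tr(a b a^3) = tr(a)*tr(b a^3) - tr(b a^2)   [square of a] = x^3*z - x^2*y - 2*x*z + y
tr(b a b a) = tr(b a)*tr(b a) - tr(1)   [split at a repeated b] = z^2 - 2
tr(b a b) = tr(b)*tr(a b) - tr(a)   [square of b] = y*z - x
tr(a b a b a) = tr(a)*tr(b a b a) - tr(b a b)   [square of a] = x*z^2 - y*z - x
tr(a b a^3 b) = tr(a)*tr(a b a b a) - tr(a b a b)   [square of a] = x^2*z^2 - x*y*z - x^2 - z^2 + 2
tr(b a^3 b^-1 a) = tr(a b a^3)*tr(b) - tr(a b a^3 b)   [inverse elimination on b] = x^3*y*z - x^2*y^2 - x^2*z^2 - x*y*z + x^2 + y^2 + z^2 - 2
tr(a^2 b^-1 a^-1 b a) = tr(b a^3 b^-1)*tr(a) - tr(b a^3 b^-1 a)   [inverse elimination on a] = -x^3*y*z + x^4 + x^2*y^2 + x^2*z^2 + x*y*z - 4*x^2 - y^2 - z^2 + 2
tr(a^4) = tr(a)*tr(a^3) - tr(a^2)   [square of a] = x^4 - 4*x^2 + 2
tr(a b a^4) = tr(a)*tr(a^2 b a^2) - tr(a^2 b a)   [square of a] = x^4*z - x^3*y - 3*x^2*z + 2*x*y + z
tr(a b a^4 b) = tr(a)*tr(a^2 b a b a) - tr(a^2 b a b)   [square of a] = x^3*z^2 - x^2*y*z - x^3 - 2*x*z^2 + y*z + 3*x
tr(b a^4 b^-1 a) = tr(a b a^4)*tr(b) - tr(a b a^4 b)   [inverse elimination on b] = x^4*y*z - x^3*y^2 - x^3*z^2 - 2*x^2*y*z + x^3 + 2*x*y^2 + 2*x*z^2 - 3*x
tr(a^2 b^-1 a^-1 b a^2) = tr(b a^4 b^-1)*tr(a) - tr(b a^4 b^-1 a)   [inverse elimination on a] = -x^4*y*z + x^5 + x^3*y^2 + x^3*z^2 + 2*x^2*y*z - 5*x^3 - 2*x*y^2 - 2*x*z^2 + 5*x
tr(b^2 a b a) = tr(b)*tr(a b a b) - tr(a b a)  (reduce the b square) = y*z^2 - x*z - y
tr(b^2 a b) = tr(b)*tr(a b^2) - tr(a b)  (reduce the b square) = y^2*z - x*y - z
tr(b a b a^2 b) = tr(a)*tr(b^2 a b a) - tr(b^2 a b)  (reduce the a square) = x*y*z^2 - x^2*z - y^2*z + z
tr(b a b a b a) = tr(b a)*tr(b a b a) - tr(b^-1 a^-1)  (split on b) = z^3 - 3*z
tr(b a b a^2 b a) = tr(a)*tr(b a b a b a) - tr(b a b a b)  (reduce the a square) = x*z^3 - y*z^2 - 2*x*z + y
tr(a^-1 b a b a^2 b) = tr(b a b a^2 b)*tr(a) - tr(b a b a^2 b a)  (eliminate a^-1) = x^2*y*z^2 - x^3*z - x*y^2*z - x*z^3 + y*z^2 + 3*x*z - y
tr(a^2 b^-1 a^-1 b a b) = tr(a^-1 b a b a^2)*tr(b) - tr(a^-1 b a b a^2 b)  (eliminate b^-1) = -x^2*y*z^2 + x^3*z + x*y^2*z + x*z^3 - 3*x*z - y
assemble the triple (tr(r) - 2; tr(r a) - x; tr(r b) - y)

-x^3*y*z + x^4 + x^2*y^2 + x^2*z^2 + x*y*z - 4*x^2 - y^2 - z^2; -x^4*y*z + x^5 + x^3*y^2 + x^3*z^2 + 2*x^2*y*z - 5*x^3 - 2*x*y^2 - 2*x*z^2 + 4*x; -x^2*y*z^2 + x^3*z + x*y^2*z + x*z^3 - 3*x*z - 2*y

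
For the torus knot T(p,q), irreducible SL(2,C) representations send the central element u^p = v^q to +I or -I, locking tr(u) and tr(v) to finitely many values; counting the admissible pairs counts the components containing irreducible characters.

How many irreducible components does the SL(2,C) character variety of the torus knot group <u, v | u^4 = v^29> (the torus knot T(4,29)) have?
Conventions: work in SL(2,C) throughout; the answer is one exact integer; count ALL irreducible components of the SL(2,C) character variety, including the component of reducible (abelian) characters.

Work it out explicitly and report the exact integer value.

For T(4,29): irreducibility forces the central element u^4 = v^29 to one of +I, -I.
So on each irreducible component the traces are pinned: tr(u) = 2*cos(pi*alpha/4) with 1 <= alpha <= 3, tr(v) = 2*cos(pi*beta/29) with 1 <= beta <= 28.
Consistency of u^4 = (-1)^alpha I with v^29 = (-1)^beta I forces alpha = beta (mod 2).
Enumerate parity-matched pairs: 2*14 odd-odd plus 1*14 even-even gives 42.
That is 42 components of irreducible characters, and with the reducible (abelian) component the total is 43.

43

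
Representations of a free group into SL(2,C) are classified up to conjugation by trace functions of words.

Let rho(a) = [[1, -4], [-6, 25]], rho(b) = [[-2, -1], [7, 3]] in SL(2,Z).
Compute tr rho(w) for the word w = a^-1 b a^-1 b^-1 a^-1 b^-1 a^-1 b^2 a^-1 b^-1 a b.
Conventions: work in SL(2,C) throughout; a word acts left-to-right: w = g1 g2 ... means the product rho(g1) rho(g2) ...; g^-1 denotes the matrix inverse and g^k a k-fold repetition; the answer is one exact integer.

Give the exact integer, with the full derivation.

6453382625

rho(a^-1) = [[25, 4], [6, 1]]
... * rho(b) = [[-2, -1], [7, 3]]  ->  [[-22, -13], [-5, -3]]
... * rho(a^-1) = [[25, 4], [6, 1]]  ->  [[-628, -101], [-143, -23]]
... * rho(b^-1) = [[3, 1], [-7, -2]]  ->  [[-1177, -426], [-268, -97]]
... * rho(a^-1) = [[25, 4], [6, 1]]  ->  [[-31981, -5134], [-7282, -1169]]
... * rho(b^-1) = [[3, 1], [-7, -2]]  ->  [[-60005, -21713], [-13663, -4944]]
... * rho(a^-1) = [[25, 4], [6, 1]]  ->  [[-1630403, -261733], [-371239, -59596]]
... * rho(b) = [[-2, -1], [7, 3]]  ->  [[1428675, 845204], [325306, 192451]]
... * rho(b) = [[-2, -1], [7, 3]]  ->  [[3059078, 1106937], [696545, 252047]]
... * rho(a^-1) = [[25, 4], [6, 1]]  ->  [[83118572, 13343249], [18925907, 3038227]]
... * rho(b^-1) = [[3, 1], [-7, -2]]  ->  [[155952973, 56432074], [35510132, 12849453]]
... * rho(a) = [[1, -4], [-6, 25]]  ->  [[-182639471, 786989958], [-41586586, 179195797]]
... * rho(b) = [[-2, -1], [7, 3]]  ->  [[5874208648, 2543609345], [1337543751, 579173977]]
tr = 5874208648 + 579173977 = 6453382625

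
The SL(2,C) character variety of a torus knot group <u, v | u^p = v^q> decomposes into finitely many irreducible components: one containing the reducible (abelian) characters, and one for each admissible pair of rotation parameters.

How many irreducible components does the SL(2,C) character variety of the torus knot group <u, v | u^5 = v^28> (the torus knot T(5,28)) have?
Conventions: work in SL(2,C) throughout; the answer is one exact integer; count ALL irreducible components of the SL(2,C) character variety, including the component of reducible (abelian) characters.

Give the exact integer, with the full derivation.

55

Gamma = < u, v | u^5 = v^28 > (torus knot T(5,28)); the central element u^5 = v^28 acts as +I or -I in any irreducible SL(2,C) representation.
So on each irreducible component the traces are pinned: tr(u) = 2*cos(pi*alpha/5) with 1 <= alpha <= 4, tr(v) = 2*cos(pi*beta/28) with 1 <= beta <= 27.
u^5 = (-1)^alpha I and v^28 = (-1)^beta I must agree, so alpha and beta have equal parity.
count pairs: odd alpha (2 choices) x odd beta (14), plus even alpha (2) x even beta (13): 2*14 + 2*13 = 54.
Total: 54 irreducible-character components + 1 reducible (abelian) component = 55.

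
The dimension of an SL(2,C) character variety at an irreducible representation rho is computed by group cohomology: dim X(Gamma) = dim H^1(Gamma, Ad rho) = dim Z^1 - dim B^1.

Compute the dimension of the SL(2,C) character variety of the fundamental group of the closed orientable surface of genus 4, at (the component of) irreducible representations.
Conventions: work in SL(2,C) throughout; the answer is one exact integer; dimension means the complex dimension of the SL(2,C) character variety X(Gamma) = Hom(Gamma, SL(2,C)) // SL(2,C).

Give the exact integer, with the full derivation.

18

Gamma = pi_1(Sigma_4) = < a_1, b_1, ..., a_4, b_4 | prod [a_i, b_i] > has 2g = 8 generators and 1 relator.
A cocycle assigns one sl_2 vector per generator subject to the relator condition d_2(z) = 0: dim of the unconstrained space is 3*2g = 24.
At an irreducible rho, H^2 = coker(d_2) vanishes (Poincare duality: H^2 is dual to H^0 = invariants = 0), so d_2 is surjective onto sl_2 and dim Z^1 = 24 - 3 = 21.
dim B^1 = 3 (coboundaries, injective at irreducible rho).
Hence dim X = 21 - 3 = 18.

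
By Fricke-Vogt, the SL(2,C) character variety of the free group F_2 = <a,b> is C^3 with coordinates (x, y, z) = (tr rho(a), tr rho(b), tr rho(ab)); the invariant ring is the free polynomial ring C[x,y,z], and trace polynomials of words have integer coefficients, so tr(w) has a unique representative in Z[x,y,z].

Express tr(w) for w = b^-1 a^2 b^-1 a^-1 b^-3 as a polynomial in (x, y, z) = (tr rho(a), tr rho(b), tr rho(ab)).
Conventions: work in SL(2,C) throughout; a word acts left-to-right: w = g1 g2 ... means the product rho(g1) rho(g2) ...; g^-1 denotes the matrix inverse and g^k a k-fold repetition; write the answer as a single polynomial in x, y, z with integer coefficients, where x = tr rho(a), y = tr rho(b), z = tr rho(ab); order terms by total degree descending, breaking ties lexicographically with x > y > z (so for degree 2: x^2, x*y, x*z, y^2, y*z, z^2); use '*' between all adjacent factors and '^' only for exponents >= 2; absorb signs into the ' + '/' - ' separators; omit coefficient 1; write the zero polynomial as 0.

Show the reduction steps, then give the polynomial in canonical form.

x^2*y^4*z - x^3*y^3 - x*y^3*z^2 - 2*x^2*y^2*z - y^4*z + 2*x^3*y + 2*x*y^3 + 2*x*y*z^2 + 3*y^2*z - 5*x*y - z

trace(b^-1 a) = trace(a)*trace(b) - trace(a b) = x*y - z
reduce: trace(a^2) = trace(a)*trace(a) - trace(1) = x^2 - 2
reduce: trace(b a^2) = trace(a)*trace(b a) - trace(b) = x*z - y
so trace(a^2 b a) = trace(a)*trace(b a^2) - trace(b a) = x^2*z - x*y - z
reduce: trace(b a b a) = trace(b a)*trace(b a) - trace(1)   [split at repeated b] = z^2 - 2
trace(b a b) = trace(b)*trace(a b) - trace(a) = y*z - x
trace(a^2 b a b) = trace(a)*trace(b a b a) - trace(b a b) = x*z^2 - y*z - x
reduce: trace(b^-1 a^2 b a) = trace(a^2 b a)*trace(b) - trace(a^2 b a b) = x^2*y*z - x*y^2 - x*z^2 + x
so trace(a^-1 b^-1 a^2 b) = trace(b^-1 a^2 b)*trace(a) - trace(b^-1 a^2 b a) = -x^2*y*z + x^3 + x*y^2 + x*z^2 - 3*x
reduce: trace(a^2 b^-1 a^-1 b^-1) = trace(a^-1 b^-1 a^2)*trace(b) - trace(a^-1 b^-1 a^2 b) = x^2*y*z - x^3 - x*z^2 - y*z + 3*x
reduce: trace(b^-2 a^2 b^-1 a^-1) = trace(a^2 b^-1 a^-1 b^-1)*trace(b) - trace(a^2 b^-1 a^-1) = x^2*y^2*z - x^3*y - x*y*z^2 - y^2*z + 2*x*y + z
so trace(a^2 b^-1 a^-1 b^-3) = trace(b^-2 a^2 b^-1 a^-1)*trace(b) - trace(b^-2 a^2 b^-1 a^-1 b) = x^2*y^3*z - x^3*y^2 - x*y^2*z^2 - x^2*y*z - y^3*z + x^3 + 2*x*y^2 + x*z^2 + 2*y*z - 3*x
so trace(b^-1 a^2 b^-1 a^-1 b^-3) = trace(a^2 b^-1 a^-1 b^-3)*trace(b) - trace(a^2 b^-1 a^-1 b^-2) = x^2*y^4*z - x^3*y^3 - x*y^3*z^2 - 2*x^2*y^2*z - y^4*z + 2*x^3*y + 2*x*y^3 + 2*x*y*z^2 + 3*y^2*z - 5*x*y - z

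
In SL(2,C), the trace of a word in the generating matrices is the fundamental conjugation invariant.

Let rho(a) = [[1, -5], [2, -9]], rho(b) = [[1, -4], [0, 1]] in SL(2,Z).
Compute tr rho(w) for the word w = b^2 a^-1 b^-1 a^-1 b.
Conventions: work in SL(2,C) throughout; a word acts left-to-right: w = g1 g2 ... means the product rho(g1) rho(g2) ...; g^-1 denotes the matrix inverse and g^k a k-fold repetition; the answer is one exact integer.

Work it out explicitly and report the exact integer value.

-258

rho(b) = [[1, -4], [0, 1]]
... * rho(b) = [[1, -4], [0, 1]]  ->  [[1, -8], [0, 1]]
... * rho(a^-1) = [[-9, 5], [-2, 1]]  ->  [[7, -3], [-2, 1]]
... * rho(b^-1) = [[1, 4], [0, 1]]  ->  [[7, 25], [-2, -7]]
... * rho(a^-1) = [[-9, 5], [-2, 1]]  ->  [[-113, 60], [32, -17]]
... * rho(b) = [[1, -4], [0, 1]]  ->  [[-113, 512], [32, -145]]
tr = -113 + -145 = -258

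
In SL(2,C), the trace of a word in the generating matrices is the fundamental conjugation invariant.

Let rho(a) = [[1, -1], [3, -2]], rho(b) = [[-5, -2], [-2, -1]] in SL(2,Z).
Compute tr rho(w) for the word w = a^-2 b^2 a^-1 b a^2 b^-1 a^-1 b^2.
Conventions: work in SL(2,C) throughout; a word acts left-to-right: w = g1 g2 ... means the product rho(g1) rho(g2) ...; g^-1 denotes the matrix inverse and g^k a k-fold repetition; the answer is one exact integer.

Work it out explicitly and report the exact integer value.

412027

rho(a^-1) = [[-2, 1], [-3, 1]]
... * rho(a^-1) = [[-2, 1], [-3, 1]]  ->  [[1, -1], [3, -2]]
... * rho(b) = [[-5, -2], [-2, -1]]  ->  [[-3, -1], [-11, -4]]
... * rho(b) = [[-5, -2], [-2, -1]]  ->  [[17, 7], [63, 26]]
... * rho(a^-1) = [[-2, 1], [-3, 1]]  ->  [[-55, 24], [-204, 89]]
... * rho(b) = [[-5, -2], [-2, -1]]  ->  [[227, 86], [842, 319]]
... * rho(a) = [[1, -1], [3, -2]]  ->  [[485, -399], [1799, -1480]]
... * rho(a) = [[1, -1], [3, -2]]  ->  [[-712, 313], [-2641, 1161]]
... * rho(b^-1) = [[-1, 2], [2, -5]]  ->  [[1338, -2989], [4963, -11087]]
... * rho(a^-1) = [[-2, 1], [-3, 1]]  ->  [[6291, -1651], [23335, -6124]]
... * rho(b) = [[-5, -2], [-2, -1]]  ->  [[-28153, -10931], [-104427, -40546]]
... * rho(b) = [[-5, -2], [-2, -1]]  ->  [[162627, 67237], [603227, 249400]]
tr = 162627 + 249400 = 412027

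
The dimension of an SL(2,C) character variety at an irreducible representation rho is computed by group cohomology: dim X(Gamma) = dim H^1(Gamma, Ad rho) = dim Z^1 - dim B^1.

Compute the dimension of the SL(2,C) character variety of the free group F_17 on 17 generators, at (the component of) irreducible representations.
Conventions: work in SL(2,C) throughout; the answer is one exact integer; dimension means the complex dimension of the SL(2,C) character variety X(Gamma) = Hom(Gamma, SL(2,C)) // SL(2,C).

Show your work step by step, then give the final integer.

48

The free group F_17: 17 generators, no relators.
A cocycle picks one sl_2 vector per generator freely, giving dim Z^1 = 3*17 = 51.
dim B^1 = 3: the coboundary map is injective because an irreducible image has centralizer 0 in sl_2.
Therefore dim X = 51 - 3 = 48.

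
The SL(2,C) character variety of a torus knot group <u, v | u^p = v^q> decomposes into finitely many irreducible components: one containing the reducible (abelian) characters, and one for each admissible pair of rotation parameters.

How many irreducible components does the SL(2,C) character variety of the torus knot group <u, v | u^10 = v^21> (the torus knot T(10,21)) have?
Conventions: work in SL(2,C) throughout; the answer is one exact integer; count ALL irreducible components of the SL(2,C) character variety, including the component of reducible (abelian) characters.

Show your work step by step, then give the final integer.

Gamma = < u, v | u^10 = v^21 > (torus knot T(10,21)); the central element u^10 = v^21 acts as +I or -I in any irreducible SL(2,C) representation.
On an irreducible component, tr(u) is locked at 2*cos(pi*alpha/10) for some alpha in 1..9, and tr(v) at 2*cos(pi*beta/21) for some beta in 1..20.
Consistency of u^10 = (-1)^alpha I with v^21 = (-1)^beta I forces alpha = beta (mod 2).
Counting: 5 odd alphas x 10 odd betas + 4 even alphas x 10 even betas = 50 + 40 = 90.
components with irreducible characters: 90; plus the single component of reducible (abelian) characters: total 91.

91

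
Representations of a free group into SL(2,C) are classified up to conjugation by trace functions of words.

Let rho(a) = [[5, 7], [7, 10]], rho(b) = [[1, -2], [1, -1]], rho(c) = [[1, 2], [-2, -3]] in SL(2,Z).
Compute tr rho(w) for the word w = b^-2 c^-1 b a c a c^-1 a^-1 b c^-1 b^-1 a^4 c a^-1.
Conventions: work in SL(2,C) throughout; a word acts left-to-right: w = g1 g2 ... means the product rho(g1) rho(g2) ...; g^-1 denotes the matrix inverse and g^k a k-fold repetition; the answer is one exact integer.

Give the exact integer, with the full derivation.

rho(b^-1) = [[-1, 2], [-1, 1]]
... * rho(b^-1) = [[-1, 2], [-1, 1]]  ->  [[-1, 0], [0, -1]]
... * rho(c^-1) = [[-3, -2], [2, 1]]  ->  [[3, 2], [-2, -1]]
... * rho(b) = [[1, -2], [1, -1]]  ->  [[5, -8], [-3, 5]]
... * rho(a) = [[5, 7], [7, 10]]  ->  [[-31, -45], [20, 29]]
... * rho(c) = [[1, 2], [-2, -3]]  ->  [[59, 73], [-38, -47]]
... * rho(a) = [[5, 7], [7, 10]]  ->  [[806, 1143], [-519, -736]]
... * rho(c^-1) = [[-3, -2], [2, 1]]  ->  [[-132, -469], [85, 302]]
... * rho(a^-1) = [[10, -7], [-7, 5]]  ->  [[1963, -1421], [-1264, 915]]
... * rho(b) = [[1, -2], [1, -1]]  ->  [[542, -2505], [-349, 1613]]
... * rho(c^-1) = [[-3, -2], [2, 1]]  ->  [[-6636, -3589], [4273, 2311]]
... * rho(b^-1) = [[-1, 2], [-1, 1]]  ->  [[10225, -16861], [-6584, 10857]]
... * rho(a) = [[5, 7], [7, 10]]  ->  [[-66902, -97035], [43079, 62482]]
... * rho(a) = [[5, 7], [7, 10]]  ->  [[-1013755, -1438664], [652769, 926373]]
... * rho(a) = [[5, 7], [7, 10]]  ->  [[-15139423, -21482925], [9748456, 13833113]]
... * rho(a) = [[5, 7], [7, 10]]  ->  [[-226077590, -320805211], [145574071, 206570322]]
... * rho(c) = [[1, 2], [-2, -3]]  ->  [[415532832, 510260453], [-267566573, -328562824]]
... * rho(a^-1) = [[10, -7], [-7, 5]]  ->  [[583505149, -357427559], [-375725962, 230151891]]
tr = 583505149 + 230151891 = 813657040

813657040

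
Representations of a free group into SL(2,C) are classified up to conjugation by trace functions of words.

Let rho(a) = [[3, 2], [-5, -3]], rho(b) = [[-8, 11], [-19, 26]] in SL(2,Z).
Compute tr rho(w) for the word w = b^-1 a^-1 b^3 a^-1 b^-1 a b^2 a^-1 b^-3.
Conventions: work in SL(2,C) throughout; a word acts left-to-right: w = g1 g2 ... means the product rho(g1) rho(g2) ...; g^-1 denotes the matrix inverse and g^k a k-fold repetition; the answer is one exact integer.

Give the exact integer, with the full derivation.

rho(b^-1) = [[26, -11], [19, -8]]
... * rho(a^-1) = [[-3, -2], [5, 3]]  ->  [[-133, -85], [-97, -62]]
... * rho(b) = [[-8, 11], [-19, 26]]  ->  [[2679, -3673], [1954, -2679]]
... * rho(b) = [[-8, 11], [-19, 26]]  ->  [[48355, -66029], [35269, -48160]]
... * rho(b) = [[-8, 11], [-19, 26]]  ->  [[867711, -1184849], [632888, -864201]]
... * rho(a^-1) = [[-3, -2], [5, 3]]  ->  [[-8527378, -5289969], [-6219669, -3858379]]
... * rho(b^-1) = [[26, -11], [19, -8]]  ->  [[-322221239, 136120910], [-235020595, 99283391]]
... * rho(a) = [[3, 2], [-5, -3]]  ->  [[-1647268267, -1052805208], [-1201478740, -767891363]]
... * rho(b) = [[-8, 11], [-19, 26]]  ->  [[33181445088, -45492886345], [24201765817, -33181441578]]
... * rho(b) = [[-8, 11], [-19, 26]]  ->  [[598913279851, -817819149002], [436833263446, -596498057041]]
... * rho(a^-1) = [[-3, -2], [5, 3]]  ->  [[-5885835584563, -3651284006708], [-4292990075543, -2663160698015]]
... * rho(b^-1) = [[26, -11], [19, -8]]  ->  [[-222406121326090, 93954463483857], [-162217795226403, 68528176415093]]
... * rho(b^-1) = [[26, -11], [19, -8]]  ->  [[-3997424348285057, 1694831626716134], [-2915627323999711, 1236170336169689]]
... * rho(b^-1) = [[26, -11], [19, -8]]  ->  [[-71731232147804936, 30413014817406555], [-52319074036768395, 22182537874639309]]
tr = -71731232147804936 + 22182537874639309 = -49548694273165627

-49548694273165627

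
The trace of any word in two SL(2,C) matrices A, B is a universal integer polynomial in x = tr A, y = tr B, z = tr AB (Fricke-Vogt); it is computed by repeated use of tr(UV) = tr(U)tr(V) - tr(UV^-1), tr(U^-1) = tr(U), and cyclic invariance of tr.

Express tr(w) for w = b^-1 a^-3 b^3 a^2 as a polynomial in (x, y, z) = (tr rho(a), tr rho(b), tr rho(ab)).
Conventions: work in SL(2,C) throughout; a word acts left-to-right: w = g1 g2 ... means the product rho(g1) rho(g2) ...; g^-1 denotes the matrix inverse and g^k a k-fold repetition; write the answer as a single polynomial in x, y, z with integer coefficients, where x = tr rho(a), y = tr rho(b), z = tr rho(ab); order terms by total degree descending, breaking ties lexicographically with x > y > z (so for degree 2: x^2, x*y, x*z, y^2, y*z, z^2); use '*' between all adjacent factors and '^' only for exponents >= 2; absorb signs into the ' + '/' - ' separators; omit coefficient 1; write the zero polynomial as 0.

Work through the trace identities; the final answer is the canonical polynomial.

-x^4*y^3*z + x^5*y^2 + x^3*y^4 + x^3*y^2*z^2 + x^4*y*z + x^2*y^3*z - x^5 - 6*x^3*y^2 - x^3*z^2 - x*y^4 - x*y^2*z^2 - x^2*y*z + 5*x^3 + 6*x*y^2 + x*z^2 - y*z - 5*x

tr(b^2) = tr(b) tr(b) - tr(1) = y^2 - 2
tr(b^3) = tr(b) tr(b^2) - tr(b) = y^3 - 3*y
tr(b a b) = tr(b) tr(a b) - tr(a) = y*z - x
tr(b^3 a) = tr(b) tr(b a b) - tr(b a) = y^2*z - x*y - z
tr(a^-1 b^3) = tr(b^3) tr(a) - tr(b^3 a) = x*y^3 - y^2*z - 2*x*y + z
tr(b a^2 b) = tr(a) tr(b^2 a) - tr(b^2) = x*y*z - x^2 - y^2 + 2
tr(b a^2) = tr(a) tr(b a) - tr(b) = x*z - y
tr(b a^2 b^2) = tr(b) tr(b a^2 b) - tr(b a^2) = x*y^2*z - x^2*y - y^3 - x*z + 3*y
tr(b^3 a^2 b) = tr(b) tr(b a^2 b^2) - tr(b a^2 b) = x*y^3*z - x^2*y^2 - y^4 - 2*x*y*z + x^2 + 4*y^2 - 2
tr(a b a b) = tr(a b) tr(a b) - tr(1) = z^2 - 2
tr(b a b^2 a) = tr(b) tr(a b a b) - tr(a b a) = y*z^2 - x*z - y
tr(b a^2 b a b) = tr(a) tr(b a b^2 a) - tr(b a b^2) = x*y*z^2 - x^2*z - y^2*z + z
tr(b a^2 b a) = tr(a) tr(b a b a) - tr(b a b) = x*z^2 - y*z - x
tr(b^3 a^2 b a) = tr(b) tr(b a^2 b a b) - tr(b a^2 b a) = x*y^2*z^2 - x^2*y*z - y^3*z - x*z^2 + 2*y*z + x
tr(a^-1 b^3 a^2 b) = tr(b^3 a^2 b) tr(a) - tr(b^3 a^2 b a) = x^2*y^3*z - x^3*y^2 - x*y^4 - x*y^2*z^2 - x^2*y*z + y^3*z + x^3 + 4*x*y^2 + x*z^2 - 2*y*z - 3*x
tr(b^3 a^2 b a^-2) = tr(a^-1 b^3 a^2 b) tr(a) - tr(a^-1 b^3 a^2 b a) = x^3*y^3*z - x^4*y^2 - x^2*y^4 - x^2*y^2*z^2 - x^3*y*z + x^4 + 5*x^2*y^2 + x^2*z^2 + y^4 - 4*x^2 - 4*y^2 + 2
tr(a^-3 b^3 a^2 b) = tr(b^3 a^2 b a^-2) tr(a) - tr(b^3 a^2 b a^-1) = x^4*y^3*z - x^5*y^2 - x^3*y^4 - x^3*y^2*z^2 - x^4*y*z - x^2*y^3*z + x^5 + 6*x^3*y^2 + x^3*z^2 + 2*x*y^4 + x*y^2*z^2 + x^2*y*z - y^3*z - 5*x^3 - 8*x*y^2 - x*z^2 + 2*y*z + 5*x
tr(b^-1 a^-3 b^3 a^2) = tr(a^-3 b^3 a^2) tr(b) - tr(a^-3 b^3 a^2 b) = -x^4*y^3*z + x^5*y^2 + x^3*y^4 + x^3*y^2*z^2 + x^4*y*z + x^2*y^3*z - x^5 - 6*x^3*y^2 - x^3*z^2 - x*y^4 - x*y^2*z^2 - x^2*y*z + 5*x^3 + 6*x*y^2 + x*z^2 - y*z - 5*x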